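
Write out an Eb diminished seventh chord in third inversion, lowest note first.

Dbb, Eb, Gb, Bbb

In root position, Eb diminished seventh is Eb–Gb–Bbb–Dbb.
Third inversion puts the seventh (Dbb) in the bass.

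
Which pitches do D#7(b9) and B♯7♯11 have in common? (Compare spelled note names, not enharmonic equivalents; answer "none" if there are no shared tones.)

F##, A#

D#7(b9) = D#, F##, A#, C#, E.
B♯7♯11 = B#, D##, F##, A#, E##.
Shared: F##, A#.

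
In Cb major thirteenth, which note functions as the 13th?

A-flat

Root of Cb major thirteenth = C-flat. The 13th is a major 13th: C-flat up a major 13th → A-flat.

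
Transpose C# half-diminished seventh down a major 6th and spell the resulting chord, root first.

E – G – Bb – D

A major 6th down from C# is E, so the new chord is E half-diminished seventh.
Root: E
Minor 3rd (3rd): G
Diminished 5th (5th): Bb
Minor 7th (7th): D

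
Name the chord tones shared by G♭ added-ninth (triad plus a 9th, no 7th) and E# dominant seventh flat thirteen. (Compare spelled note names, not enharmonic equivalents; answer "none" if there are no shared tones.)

G♭ added-ninth = G-flat, B-flat, D-flat, A-flat.
E# dominant seventh flat thirteen = E-sharp, G-double-sharp, B-sharp, D-sharp, C-sharp.
Shared: none.

none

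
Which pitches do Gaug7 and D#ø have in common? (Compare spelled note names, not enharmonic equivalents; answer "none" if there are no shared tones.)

D#

Gaug7 = G, B, D#, F.
D#ø = D#, F#, A, C#.
Shared: D#.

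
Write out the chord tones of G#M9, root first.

G#M9 is a major ninth built on G#.
G# — root
B# — major 3rd
D# — perfect 5th
F## — major 7th
A# — major 9th

G#, B#, D#, F##, A#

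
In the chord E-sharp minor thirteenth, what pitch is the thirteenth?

C-double-sharp

Root of E-sharp minor thirteenth = E-sharp. The 13th is a major 13th: E-sharp up a major 13th → C-double-sharp.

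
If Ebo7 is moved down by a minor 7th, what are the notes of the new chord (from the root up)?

A minor 7th down from Eb is F, so the new chord is F diminished seventh.
- root: F
- minor 3rd: Ab
- diminished 5th: Cb
- diminished 7th: Ebb

F, Ab, Cb, Ebb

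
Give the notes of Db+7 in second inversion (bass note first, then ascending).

In root position, Db+7 is Db–F–A–Cb.
Second inversion puts the fifth (A) in the bass.

A – Cb – Db – F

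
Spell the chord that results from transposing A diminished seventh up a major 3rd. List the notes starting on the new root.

A major 3rd up from A is C-sharp, so the new chord is C-sharp diminished seventh.
root → C-sharp
3rd (minor 3rd) → E
5th (diminished 5th) → G
7th (diminished 7th) → B-flat

C-sharp, E, G, B-flat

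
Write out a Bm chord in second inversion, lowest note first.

F# – B – D

In root position, Bm is B–D–F#.
Second inversion puts the fifth (F#) in the bass.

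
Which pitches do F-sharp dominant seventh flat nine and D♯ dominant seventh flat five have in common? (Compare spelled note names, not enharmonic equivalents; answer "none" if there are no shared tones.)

F-sharp dominant seventh flat nine = F-sharp, A-sharp, C-sharp, E, G.
D♯ dominant seventh flat five = D-sharp, F-double-sharp, A, C-sharp.
Shared: C-sharp.

C-sharp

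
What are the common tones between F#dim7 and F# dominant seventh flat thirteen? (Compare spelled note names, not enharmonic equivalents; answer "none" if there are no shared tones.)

F#dim7 = F#, A, C, Eb.
F# dominant seventh flat thirteen = F#, A#, C#, E, D.
Shared: F#.

F#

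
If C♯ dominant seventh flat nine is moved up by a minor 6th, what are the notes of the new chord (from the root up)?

A, C#, E, G, Bb

Transposed root: C# → A (minor 6th up). So we spell A dominant seventh flat nine:
A — root
C# — major 3rd
E — perfect 5th
G — minor 7th
Bb — minor 9th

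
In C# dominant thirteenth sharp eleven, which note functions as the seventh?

B

C# dominant thirteenth sharp eleven is built on C#; its 7th is a minor 7th above the root.
A seventh above C uses the letter B, and the minor 7th above C# is B.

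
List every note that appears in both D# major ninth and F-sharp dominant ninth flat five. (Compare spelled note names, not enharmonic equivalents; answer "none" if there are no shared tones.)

A#

D# major ninth = D#, F##, A#, C##, E#.
F-sharp dominant ninth flat five = F#, A#, C, E, G#.
Shared: A#.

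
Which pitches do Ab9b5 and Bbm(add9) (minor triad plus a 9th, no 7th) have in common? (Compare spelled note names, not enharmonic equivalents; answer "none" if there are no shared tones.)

Ab9b5: Ab C Ebb Gb Bb
Bbm(add9): Bb Db F C
Common to both → C, Bb.

C, Bb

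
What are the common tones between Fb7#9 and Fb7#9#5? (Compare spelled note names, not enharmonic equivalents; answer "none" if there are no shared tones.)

F♭ – A♭ – E𝄫 – G

Fb7#9: F♭ A♭ C♭ E𝄫 G
Fb7#9#5: F♭ A♭ C E𝄫 G
Common to both → F♭, A♭, E𝄫, G.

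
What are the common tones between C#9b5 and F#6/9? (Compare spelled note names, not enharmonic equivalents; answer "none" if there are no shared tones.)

C#  D#

C#9b5 = C#, E#, G, B, D#.
F#6/9 = F#, A#, C#, D#, G#.
Shared: C#, D#.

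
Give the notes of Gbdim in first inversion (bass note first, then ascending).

In root position, Gbdim is Gb–Bbb–Dbb.
First inversion puts the third (Bbb) in the bass.

Bbb Dbb Gb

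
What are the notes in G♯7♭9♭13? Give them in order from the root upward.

G#, B#, D#, F#, A, E

Root G#, quality dominant seventh flat nine flat thirteen:
Root: G#
Major 3rd (3rd): B#
Perfect 5th (5th): D#
Minor 7th (7th): F#
Minor 9th (9th): A
Minor 13th (13th): E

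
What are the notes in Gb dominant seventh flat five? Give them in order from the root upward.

Gb dominant seventh flat five: dominant seventh flat five on Gb.
- root: Gb
- major 3rd: Bb
- diminished 5th: Dbb
- minor 7th: Fb

Gb Bb Dbb Fb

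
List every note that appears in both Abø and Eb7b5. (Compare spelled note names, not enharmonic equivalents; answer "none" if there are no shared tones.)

none

Abø = Ab, Cb, Ebb, Gb.
Eb7b5 = Eb, G, Bbb, Db.
Shared: none.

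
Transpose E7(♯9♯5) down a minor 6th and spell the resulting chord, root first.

G#, B#, D##, F#, A##

A minor 6th down from E is G#, so the new chord is G# dominant seventh sharp nine sharp five.
- root: G#
- major 3rd: B#
- augmented 5th: D##
- minor 7th: F#
- augmented 9th: A##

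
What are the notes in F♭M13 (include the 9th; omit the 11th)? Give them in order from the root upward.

Fb, Ab, Cb, Eb, Gb, Db

F♭M13: major thirteenth on Fb.
root → Fb
3rd (major 3rd) → Ab
5th (perfect 5th) → Cb
7th (major 7th) → Eb
9th (major 9th) → Gb
13th (major 13th) → Db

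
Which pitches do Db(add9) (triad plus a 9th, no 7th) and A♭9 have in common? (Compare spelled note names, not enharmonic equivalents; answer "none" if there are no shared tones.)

A♭  E♭

Db(add9) = D♭, F, A♭, E♭.
A♭9 = A♭, C, E♭, G♭, B♭.
Shared: A♭, E♭.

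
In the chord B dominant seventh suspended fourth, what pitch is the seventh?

A

B dominant seventh suspended fourth is built on B; its 7th is a minor 7th above the root.
A seventh above B uses the letter A, and the minor 7th above B is A.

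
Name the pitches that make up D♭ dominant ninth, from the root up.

D♭ dominant ninth: dominant ninth on D-flat.
D-flat — root
F — major 3rd
A-flat — perfect 5th
C-flat — minor 7th
E-flat — major 9th

D-flat, F, A-flat, C-flat, E-flat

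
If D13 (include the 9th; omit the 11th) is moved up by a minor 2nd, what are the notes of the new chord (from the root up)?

D up a minor 2nd → Eb. New chord: Eb dominant thirteenth.
- root: Eb
- major 3rd: G
- perfect 5th: Bb
- minor 7th: Db
- major 9th: F
- major 13th: C

Eb G Bb Db F C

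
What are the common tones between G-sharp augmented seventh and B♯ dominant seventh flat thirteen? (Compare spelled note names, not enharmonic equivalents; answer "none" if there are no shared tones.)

G♯, B♯, D𝄪

G-sharp augmented seventh: G♯ B♯ D𝄪 F♯
B♯ dominant seventh flat thirteen: B♯ D𝄪 F𝄪 A♯ G♯
Common to both → G♯, B♯, D𝄪.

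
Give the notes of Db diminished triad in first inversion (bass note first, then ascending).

In root position, Db diminished triad is D-flat–F-flat–A-double-flat.
First inversion puts the third (F-flat) in the bass.

F-flat – A-double-flat – D-flat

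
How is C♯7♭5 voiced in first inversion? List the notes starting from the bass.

In root position, C♯7♭5 is C#–E#–G–B.
First inversion puts the third (E#) in the bass.

E# G B C#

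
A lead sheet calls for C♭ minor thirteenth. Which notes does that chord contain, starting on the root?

C♭ minor thirteenth is a minor thirteenth built on C-flat.
- root: C-flat
- minor 3rd: E-double-flat
- perfect 5th: G-flat
- minor 7th: B-double-flat
- major 9th: D-flat
- perfect 11th: F-flat
- major 13th: A-flat

C-flat  E-double-flat  G-flat  B-double-flat  D-flat  F-flat  A-flat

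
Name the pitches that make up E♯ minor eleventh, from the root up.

Root E-sharp, quality minor eleventh:
root → E-sharp
3rd (minor 3rd) → G-sharp
5th (perfect 5th) → B-sharp
7th (minor 7th) → D-sharp
9th (major 9th) → F-double-sharp
11th (perfect 11th) → A-sharp

E-sharp, G-sharp, B-sharp, D-sharp, F-double-sharp, A-sharp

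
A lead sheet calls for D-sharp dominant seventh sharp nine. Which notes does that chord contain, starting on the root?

Root D♯, quality dominant seventh sharp nine:
root → D♯
3rd (major 3rd) → F𝄪
5th (perfect 5th) → A♯
7th (minor 7th) → C♯
9th (augmented 9th) → E𝄪

D♯ F𝄪 A♯ C♯ E𝄪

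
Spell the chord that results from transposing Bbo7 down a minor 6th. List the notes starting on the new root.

D, F, Ab, Cb

Transposed root: Bb → D (minor 6th down). So we spell D diminished seventh:
- root: D
- minor 3rd: F
- diminished 5th: Ab
- diminished 7th: Cb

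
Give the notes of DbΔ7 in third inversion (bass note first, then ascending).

C – Db – F – Ab

DbΔ7 = Db–F–Ab–C; third inversion → seventh (C) lowest.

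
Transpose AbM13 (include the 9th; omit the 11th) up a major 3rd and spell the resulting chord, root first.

C E G B D A

A major 3rd up from A♭ is C, so the new chord is C major thirteenth.
Root: C
Major 3rd (3rd): E
Perfect 5th (5th): G
Major 7th (7th): B
Major 9th (9th): D
Major 13th (13th): A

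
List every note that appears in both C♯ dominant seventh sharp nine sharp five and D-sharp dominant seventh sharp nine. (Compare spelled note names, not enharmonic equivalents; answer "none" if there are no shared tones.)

C♯ dominant seventh sharp nine sharp five: C# E# G## B D##
D-sharp dominant seventh sharp nine: D# F## A# C# E##
Common to both → C#.

C#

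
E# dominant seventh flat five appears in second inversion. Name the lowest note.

B

E# dominant seventh flat five = E-sharp–G-double-sharp–B–D-sharp. Second inversion → fifth in the bass = B.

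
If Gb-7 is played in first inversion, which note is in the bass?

Bbb

Gb-7 in root position is Gb–Bbb–Db–Fb.
First inversion places the third in the bass, which is Bbb.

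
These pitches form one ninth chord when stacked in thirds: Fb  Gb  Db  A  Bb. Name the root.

Gb

Stacking in thirds gives Gb – Bb – Db – Fb – A, so Gb is the root — Gb dominant seventh sharp nine.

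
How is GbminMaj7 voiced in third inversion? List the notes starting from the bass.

GbminMaj7 = Gb–Bbb–Db–F; third inversion → seventh (F) lowest.

F – Gb – Bbb – Db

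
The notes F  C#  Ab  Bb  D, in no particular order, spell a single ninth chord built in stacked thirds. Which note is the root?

Bb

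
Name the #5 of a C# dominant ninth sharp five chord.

G##

C# dominant ninth sharp five is built on C#; its 5th is an augmented 5th above the root.
A fifth above C uses the letter G, and the augmented 5th above C# is G##.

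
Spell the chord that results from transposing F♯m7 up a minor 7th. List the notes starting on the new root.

E, G, B, D

A minor 7th up from F# is E, so the new chord is E minor seventh.
root → E
3rd (minor 3rd) → G
5th (perfect 5th) → B
7th (minor 7th) → D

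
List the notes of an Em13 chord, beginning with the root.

E, G, B, D, F#, A, C#

Em13: minor thirteenth on E.
- root: E
- minor 3rd: G
- perfect 5th: B
- minor 7th: D
- major 9th: F#
- perfect 11th: A
- major 13th: C#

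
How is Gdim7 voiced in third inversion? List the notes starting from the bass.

Gdim7 = G–B♭–D♭–F♭; third inversion → seventh (F♭) lowest.

F♭, G, B♭, D♭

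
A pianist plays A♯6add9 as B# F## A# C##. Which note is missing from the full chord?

E#

The full A♯6add9 chord is A#, C##, E#, F##, B#.
Comparing with the voicing, the perfect 5th (5th) — E# — is absent.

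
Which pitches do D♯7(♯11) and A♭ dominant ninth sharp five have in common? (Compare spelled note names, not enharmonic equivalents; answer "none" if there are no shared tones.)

none

D♯7(♯11): D# F## A# C# G##
A♭ dominant ninth sharp five: Ab C E Gb Bb
Common to both → none.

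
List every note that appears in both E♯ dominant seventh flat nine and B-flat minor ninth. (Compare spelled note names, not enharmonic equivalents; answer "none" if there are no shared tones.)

none

E♯ dominant seventh flat nine: E-sharp G-double-sharp B-sharp D-sharp F-sharp
B-flat minor ninth: B-flat D-flat F A-flat C
Common to both → none.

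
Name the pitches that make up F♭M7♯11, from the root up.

Fb Ab Cb Eb Bb

F♭M7♯11 is a major seventh sharp eleven built on Fb.
- root: Fb
- major 3rd: Ab
- perfect 5th: Cb
- major 7th: Eb
- augmented 11th: Bb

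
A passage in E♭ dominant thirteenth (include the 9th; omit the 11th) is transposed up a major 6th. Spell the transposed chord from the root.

C E G Bb D A

Eb up a major 6th → C. New chord: C dominant thirteenth.
C — root
E — major 3rd
G — perfect 5th
Bb — minor 7th
D — major 9th
A — major 13th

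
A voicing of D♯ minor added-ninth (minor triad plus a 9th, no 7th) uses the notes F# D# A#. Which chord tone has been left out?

E#

The full D♯ minor added-ninth chord is D#, F#, A#, E#.
Comparing with the voicing, the major 9th (9th) — E# — is absent.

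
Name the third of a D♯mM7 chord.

D♯mM7 is built on D♯; its 3rd is a minor 3rd above the root.
A third above D uses the letter F, and the minor 3rd above D♯ is F♯.

F♯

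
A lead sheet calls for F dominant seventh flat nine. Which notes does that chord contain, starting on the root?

Root F, quality dominant seventh flat nine:
Root: F
Major 3rd (3rd): A
Perfect 5th (5th): C
Minor 7th (7th): E-flat
Minor 9th (9th): G-flat

F  A  C  E-flat  G-flat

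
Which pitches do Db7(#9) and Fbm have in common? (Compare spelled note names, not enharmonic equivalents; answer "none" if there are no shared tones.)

Cb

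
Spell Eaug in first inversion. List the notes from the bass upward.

G# B# E

In root position, Eaug is E–G#–B#.
First inversion puts the third (G#) in the bass.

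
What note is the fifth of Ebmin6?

Bb

Root of Ebmin6 = Eb. The 5th is a perfect 5th: Eb up a perfect 5th → Bb.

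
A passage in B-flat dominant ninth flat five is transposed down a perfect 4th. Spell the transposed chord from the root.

Transposed root: Bb → F (perfect 4th down). So we spell F dominant ninth flat five:
Root: F
Major 3rd (3rd): A
Diminished 5th (5th): Cb
Minor 7th (7th): Eb
Major 9th (9th): G

F – A – Cb – Eb – G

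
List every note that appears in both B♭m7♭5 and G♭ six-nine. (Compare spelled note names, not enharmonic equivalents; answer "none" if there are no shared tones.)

B♭, D♭, A♭

B♭m7♭5: B♭ D♭ F♭ A♭
G♭ six-nine: G♭ B♭ D♭ E♭ A♭
Common to both → B♭, D♭, A♭.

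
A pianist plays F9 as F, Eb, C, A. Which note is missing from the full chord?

F9 = F, A, C, Eb, G. The voicing lacks the 9th (major 9th), G.

G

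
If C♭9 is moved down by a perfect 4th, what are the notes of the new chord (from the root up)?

Gb, Bb, Db, Fb, Ab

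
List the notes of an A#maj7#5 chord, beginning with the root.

A♯ – C𝄪 – E𝄪 – G𝄪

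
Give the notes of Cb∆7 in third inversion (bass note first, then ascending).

Bb, Cb, Eb, Gb

In root position, Cb∆7 is Cb–Eb–Gb–Bb.
Third inversion puts the seventh (Bb) in the bass.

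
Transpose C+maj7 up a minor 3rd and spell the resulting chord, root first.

Eb – G – B – D

A minor 3rd up from C is Eb, so the new chord is Eb augmented major seventh.
root → Eb
3rd (major 3rd) → G
5th (augmented 5th) → B
7th (major 7th) → D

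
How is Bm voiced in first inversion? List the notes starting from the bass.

D, F#, B

Bm = B–D–F#; first inversion → third (D) lowest.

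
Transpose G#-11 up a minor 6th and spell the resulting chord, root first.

G♯ up a minor 6th → E. New chord: E minor eleventh.
Root: E
Minor 3rd (3rd): G
Perfect 5th (5th): B
Minor 7th (7th): D
Major 9th (9th): F♯
Perfect 11th (11th): A

E, G, B, D, F♯, A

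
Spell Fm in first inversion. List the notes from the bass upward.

A♭  C  F

In root position, Fm is F–A♭–C.
First inversion puts the third (A♭) in the bass.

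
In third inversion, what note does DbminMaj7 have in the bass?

C

DbminMaj7 = D♭–F♭–A♭–C. Third inversion → seventh in the bass = C.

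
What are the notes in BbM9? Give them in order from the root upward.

B♭  D  F  A  C

Root B♭, quality major ninth:
- root: B♭
- major 3rd: D
- perfect 5th: F
- major 7th: A
- major 9th: C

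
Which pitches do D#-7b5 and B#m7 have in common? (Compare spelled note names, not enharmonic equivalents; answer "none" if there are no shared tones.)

D#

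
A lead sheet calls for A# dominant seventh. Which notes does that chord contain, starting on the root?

Root A-sharp, quality dominant seventh:
- root: A-sharp
- major 3rd: C-double-sharp
- perfect 5th: E-sharp
- minor 7th: G-sharp

A-sharp, C-double-sharp, E-sharp, G-sharp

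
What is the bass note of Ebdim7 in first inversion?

Gb

Ebdim7 = Eb–Gb–Bbb–Dbb. First inversion → third in the bass = Gb.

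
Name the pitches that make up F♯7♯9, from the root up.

F♯  A♯  C♯  E  G𝄪

F♯7♯9: dominant seventh sharp nine on F♯.
F♯ — root
A♯ — major 3rd
C♯ — perfect 5th
E — minor 7th
G𝄪 — augmented 9th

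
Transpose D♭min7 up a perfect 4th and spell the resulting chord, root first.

Gb Bbb Db Fb

A perfect 4th up from Db is Gb, so the new chord is Gb minor seventh.
root → Gb
3rd (minor 3rd) → Bbb
5th (perfect 5th) → Db
7th (minor 7th) → Fb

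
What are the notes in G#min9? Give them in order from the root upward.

Root G#, quality minor ninth:
G# — root
B — minor 3rd
D# — perfect 5th
F# — minor 7th
A# — major 9th

G# B D# F# A#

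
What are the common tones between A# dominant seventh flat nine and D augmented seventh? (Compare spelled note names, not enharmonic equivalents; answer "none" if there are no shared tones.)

A# dominant seventh flat nine: A-sharp C-double-sharp E-sharp G-sharp B
D augmented seventh: D F-sharp A-sharp C
Common to both → A-sharp.

A-sharp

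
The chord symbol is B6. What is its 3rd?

Root of B6 = B. The 3rd is a major 3rd: B up a major 3rd → D#.

D#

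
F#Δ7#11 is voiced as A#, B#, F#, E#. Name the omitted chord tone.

C#

The full F#Δ7#11 chord is F#, A#, C#, E#, B#.
Comparing with the voicing, the perfect 5th (5th) — C# — is absent.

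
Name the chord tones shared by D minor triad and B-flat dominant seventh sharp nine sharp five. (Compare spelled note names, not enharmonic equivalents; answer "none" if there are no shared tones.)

D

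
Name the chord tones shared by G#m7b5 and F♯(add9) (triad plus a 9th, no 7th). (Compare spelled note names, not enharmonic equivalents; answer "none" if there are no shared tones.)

G#  F#

G#m7b5: G# B D F#
F♯(add9): F# A# C# G#
Common to both → G#, F#.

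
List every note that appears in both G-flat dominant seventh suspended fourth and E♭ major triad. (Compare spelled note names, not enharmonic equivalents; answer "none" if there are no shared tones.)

none

G-flat dominant seventh suspended fourth = G-flat, C-flat, D-flat, F-flat.
E♭ major triad = E-flat, G, B-flat.
Shared: none.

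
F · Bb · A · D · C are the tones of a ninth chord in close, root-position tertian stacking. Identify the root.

Arranged so that each adjacent pair is a third by letter name: Bb – D – F – A – C.
The bottom of that stack, Bb, is the root (this is Bb major ninth).

Bb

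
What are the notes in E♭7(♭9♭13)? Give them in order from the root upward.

E♭7(♭9♭13): dominant seventh flat nine flat thirteen on Eb.
Eb — root
G — major 3rd
Bb — perfect 5th
Db — minor 7th
Fb — minor 9th
Cb — minor 13th

Eb – G – Bb – Db – Fb – Cb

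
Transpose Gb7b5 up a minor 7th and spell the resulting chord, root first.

Fb  Ab  Cbb  Ebb

A minor 7th up from Gb is Fb, so the new chord is Fb dominant seventh flat five.
Root: Fb
Major 3rd (3rd): Ab
Diminished 5th (5th): Cbb
Minor 7th (7th): Ebb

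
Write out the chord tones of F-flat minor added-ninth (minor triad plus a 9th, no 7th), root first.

Root F-flat, quality minor added-ninth:
root → F-flat
3rd (minor 3rd) → A-double-flat
5th (perfect 5th) → C-flat
9th (major 9th) → G-flat

F-flat – A-double-flat – C-flat – G-flat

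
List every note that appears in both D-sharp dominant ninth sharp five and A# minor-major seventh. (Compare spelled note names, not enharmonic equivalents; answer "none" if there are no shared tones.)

C-sharp  E-sharp

D-sharp dominant ninth sharp five = D-sharp, F-double-sharp, A-double-sharp, C-sharp, E-sharp.
A# minor-major seventh = A-sharp, C-sharp, E-sharp, G-double-sharp.
Shared: C-sharp, E-sharp.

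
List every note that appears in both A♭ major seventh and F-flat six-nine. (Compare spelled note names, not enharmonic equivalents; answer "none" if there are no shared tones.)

A-flat

A♭ major seventh: A-flat C E-flat G
F-flat six-nine: F-flat A-flat C-flat D-flat G-flat
Common to both → A-flat.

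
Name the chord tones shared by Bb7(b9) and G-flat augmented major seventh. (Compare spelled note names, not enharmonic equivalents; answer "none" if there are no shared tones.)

Bb7(b9): B♭ D F A♭ C♭
G-flat augmented major seventh: G♭ B♭ D F
Common to both → B♭, D, F.

B♭, D, F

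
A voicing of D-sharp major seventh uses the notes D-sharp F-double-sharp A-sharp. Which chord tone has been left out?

C-double-sharp

D-sharp major seventh = D-sharp, F-double-sharp, A-sharp, C-double-sharp. The voicing lacks the 7th (major 7th), C-double-sharp.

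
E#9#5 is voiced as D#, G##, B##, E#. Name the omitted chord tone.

F##

The full E#9#5 chord is E#, G##, B##, D#, F##.
Comparing with the voicing, the major 9th (9th) — F## — is absent.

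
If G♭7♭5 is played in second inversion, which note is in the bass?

Dbb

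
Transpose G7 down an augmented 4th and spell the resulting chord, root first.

G down an augmented 4th → Db. New chord: Db dominant seventh.
root → Db
3rd (major 3rd) → F
5th (perfect 5th) → Ab
7th (minor 7th) → Cb

Db, F, Ab, Cb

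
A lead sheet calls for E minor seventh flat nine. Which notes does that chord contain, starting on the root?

E minor seventh flat nine is a minor seventh flat nine built on E.
- root: E
- minor 3rd: G
- perfect 5th: B
- minor 7th: D
- minor 9th: F

E, G, B, D, F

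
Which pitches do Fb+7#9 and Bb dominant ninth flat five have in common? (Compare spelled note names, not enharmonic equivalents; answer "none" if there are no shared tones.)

Fb+7#9 = Fb, Ab, C, Ebb, G.
Bb dominant ninth flat five = Bb, D, Fb, Ab, C.
Shared: Fb, Ab, C.

Fb, Ab, C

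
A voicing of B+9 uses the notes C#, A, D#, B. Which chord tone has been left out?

F##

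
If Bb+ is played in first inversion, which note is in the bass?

D

Bb+ = Bb–D–F#. First inversion → third in the bass = D.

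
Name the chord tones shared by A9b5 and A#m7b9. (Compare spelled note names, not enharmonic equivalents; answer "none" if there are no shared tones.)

C# B

A9b5: A C# Eb G B
A#m7b9: A# C# E# G# B
Common to both → C#, B.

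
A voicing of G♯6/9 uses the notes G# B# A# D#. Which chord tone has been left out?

The full G♯6/9 chord is G#, B#, D#, E#, A#.
Comparing with the voicing, the major 6th (6th) — E# — is absent.

E#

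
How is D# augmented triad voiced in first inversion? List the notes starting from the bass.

F-double-sharp, A-double-sharp, D-sharp

D# augmented triad = D-sharp–F-double-sharp–A-double-sharp; first inversion → third (F-double-sharp) lowest.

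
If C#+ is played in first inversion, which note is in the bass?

E#

C#+ in root position is C#–E#–G##.
First inversion places the third in the bass, which is E#.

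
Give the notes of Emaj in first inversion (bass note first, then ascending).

G#  B  E

Emaj = E–G#–B; first inversion → third (G#) lowest.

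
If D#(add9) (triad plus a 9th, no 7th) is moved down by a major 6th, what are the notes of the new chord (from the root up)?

A major 6th down from D# is F#, so the new chord is F# added-ninth.
root → F#
3rd (major 3rd) → A#
5th (perfect 5th) → C#
9th (major 9th) → G#

F#, A#, C#, G#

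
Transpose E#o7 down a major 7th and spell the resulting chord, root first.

A major 7th down from E# is F#, so the new chord is F# diminished seventh.
F# — root
A — minor 3rd
C — diminished 5th
Eb — diminished 7th

F#, A, C, Eb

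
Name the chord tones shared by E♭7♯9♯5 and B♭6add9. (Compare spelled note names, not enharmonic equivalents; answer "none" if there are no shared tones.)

E♭7♯9♯5 = E♭, G, B, D♭, F♯.
B♭6add9 = B♭, D, F, G, C.
Shared: G.

G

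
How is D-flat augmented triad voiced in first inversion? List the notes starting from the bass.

F  A  D-flat

D-flat augmented triad = D-flat–F–A; first inversion → third (F) lowest.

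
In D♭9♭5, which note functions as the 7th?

D♭9♭5 is built on Db; its 7th is a minor 7th above the root.
A seventh above D uses the letter C, and the minor 7th above Db is Cb.

Cb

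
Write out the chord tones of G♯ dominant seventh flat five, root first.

G#, B#, D, F#

G♯ dominant seventh flat five: dominant seventh flat five on G#.
root → G#
3rd (major 3rd) → B#
5th (diminished 5th) → D
7th (minor 7th) → F#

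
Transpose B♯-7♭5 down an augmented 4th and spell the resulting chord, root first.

F#  A  C  E

Transposed root: B# → F# (augmented 4th down). So we spell F# half-diminished seventh:
- root: F#
- minor 3rd: A
- diminished 5th: C
- minor 7th: E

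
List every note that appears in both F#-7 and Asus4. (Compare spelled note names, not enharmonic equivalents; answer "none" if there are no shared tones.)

A E

F#-7 = F#, A, C#, E.
Asus4 = A, D, E.
Shared: A, E.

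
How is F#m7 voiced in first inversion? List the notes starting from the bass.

F#m7 = F#–A–C#–E; first inversion → third (A) lowest.

A, C#, E, F#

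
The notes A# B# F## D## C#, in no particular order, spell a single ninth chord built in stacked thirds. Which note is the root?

Arranged so that each adjacent pair is a third by letter name: B# – D## – F## – A# – C#.
The bottom of that stack, B#, is the root (this is B# dominant seventh flat nine).

B#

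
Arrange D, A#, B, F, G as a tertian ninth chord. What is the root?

G

Arranged so that each adjacent pair is a third by letter name: G – B – D – F – A#.
The bottom of that stack, G, is the root (this is G dominant seventh sharp nine).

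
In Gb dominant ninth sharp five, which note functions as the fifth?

D

Gb dominant ninth sharp five is built on Gb; its 5th is an augmented 5th above the root.
A fifth above G uses the letter D, and the augmented 5th above Gb is D.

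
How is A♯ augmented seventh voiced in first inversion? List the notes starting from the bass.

A♯ augmented seventh = A♯–C𝄪–E𝄪–G♯; first inversion → third (C𝄪) lowest.

C𝄪, E𝄪, G♯, A♯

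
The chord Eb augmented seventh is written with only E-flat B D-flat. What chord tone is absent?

Eb augmented seventh = E-flat, G, B, D-flat. The voicing lacks the 3rd (major 3rd), G.

G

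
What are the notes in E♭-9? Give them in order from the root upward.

Root Eb, quality minor ninth:
Eb — root
Gb — minor 3rd
Bb — perfect 5th
Db — minor 7th
F — major 9th

Eb, Gb, Bb, Db, F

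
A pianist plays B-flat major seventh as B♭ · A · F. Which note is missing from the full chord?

D

B-flat major seventh = B♭, D, F, A. The voicing lacks the 3rd (major 3rd), D.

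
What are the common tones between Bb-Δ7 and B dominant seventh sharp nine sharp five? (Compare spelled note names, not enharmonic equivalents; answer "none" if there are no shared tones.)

Bb-Δ7 = Bb, Db, F, A.
B dominant seventh sharp nine sharp five = B, D#, F##, A, C##.
Shared: A.

A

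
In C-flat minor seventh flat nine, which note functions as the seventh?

C-flat minor seventh flat nine is built on Cb; its 7th is a minor 7th above the root.
A seventh above C uses the letter B, and the minor 7th above Cb is Bbb.

Bbb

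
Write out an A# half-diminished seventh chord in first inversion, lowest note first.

In root position, A# half-diminished seventh is A#–C#–E–G#.
First inversion puts the third (C#) in the bass.

C#, E, G#, A#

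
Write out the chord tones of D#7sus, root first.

D#7sus is a dominant seventh suspended fourth built on D#.
root → D#
4th (perfect 4th) → G#
5th (perfect 5th) → A#
7th (minor 7th) → C#

D#  G#  A#  C#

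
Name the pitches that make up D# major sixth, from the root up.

D#, F##, A#, B#

D# major sixth is a major sixth built on D#.
root → D#
3rd (major 3rd) → F##
5th (perfect 5th) → A#
6th (major 6th) → B#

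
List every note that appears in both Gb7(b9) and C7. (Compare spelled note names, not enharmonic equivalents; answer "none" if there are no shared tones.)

Gb7(b9): Gb Bb Db Fb Abb
C7: C E G Bb
Common to both → Bb.

Bb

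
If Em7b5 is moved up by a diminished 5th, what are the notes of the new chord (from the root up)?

A diminished 5th up from E is Bb, so the new chord is Bb half-diminished seventh.
- root: Bb
- minor 3rd: Db
- diminished 5th: Fb
- minor 7th: Ab

Bb  Db  Fb  Ab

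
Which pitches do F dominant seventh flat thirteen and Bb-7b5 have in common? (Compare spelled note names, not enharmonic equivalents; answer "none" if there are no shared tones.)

Db

F dominant seventh flat thirteen: F A C Eb Db
Bb-7b5: Bb Db Fb Ab
Common to both → Db.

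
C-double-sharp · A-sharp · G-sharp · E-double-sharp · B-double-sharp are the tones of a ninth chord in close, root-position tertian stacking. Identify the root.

Stacking in thirds gives A-sharp – C-double-sharp – E-double-sharp – G-sharp – B-double-sharp, so A-sharp is the root — A-sharp dominant seventh sharp nine sharp five.

A-sharp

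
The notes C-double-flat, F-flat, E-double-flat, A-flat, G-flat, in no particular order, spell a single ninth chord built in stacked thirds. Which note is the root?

F-flat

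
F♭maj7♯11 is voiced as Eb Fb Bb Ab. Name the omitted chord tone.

F♭maj7♯11 = Fb, Ab, Cb, Eb, Bb. The voicing lacks the 5th (perfect 5th), Cb.

Cb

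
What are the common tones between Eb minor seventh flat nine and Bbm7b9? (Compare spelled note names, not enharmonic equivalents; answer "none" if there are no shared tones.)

B♭ D♭

Eb minor seventh flat nine = E♭, G♭, B♭, D♭, F♭.
Bbm7b9 = B♭, D♭, F, A♭, C♭.
Shared: B♭, D♭.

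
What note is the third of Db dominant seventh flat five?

F

Db dominant seventh flat five is built on D♭; its 3rd is a major 3rd above the root.
A third above D uses the letter F, and the major 3rd above D♭ is F.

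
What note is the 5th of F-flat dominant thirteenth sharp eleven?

C-flat

Root of F-flat dominant thirteenth sharp eleven = F-flat. The 5th is a perfect 5th: F-flat up a perfect 5th → C-flat.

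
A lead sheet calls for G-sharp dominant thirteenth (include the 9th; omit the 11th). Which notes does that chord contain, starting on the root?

G-sharp, B-sharp, D-sharp, F-sharp, A-sharp, E-sharp

Root G-sharp, quality dominant thirteenth:
Root: G-sharp
Major 3rd (3rd): B-sharp
Perfect 5th (5th): D-sharp
Minor 7th (7th): F-sharp
Major 9th (9th): A-sharp
Major 13th (13th): E-sharp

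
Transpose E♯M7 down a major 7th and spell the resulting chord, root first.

F# – A# – C# – E#

A major 7th down from E# is F#, so the new chord is F# major seventh.
root → F#
3rd (major 3rd) → A#
5th (perfect 5th) → C#
7th (major 7th) → E#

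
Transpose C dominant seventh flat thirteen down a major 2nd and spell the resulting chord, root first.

B-flat D F A-flat G-flat

C down a major 2nd → B-flat. New chord: B-flat dominant seventh flat thirteen.
B-flat — root
D — major 3rd
F — perfect 5th
A-flat — minor 7th
G-flat — minor 13th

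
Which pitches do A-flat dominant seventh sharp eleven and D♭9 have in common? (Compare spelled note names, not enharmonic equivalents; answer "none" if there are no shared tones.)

A-flat dominant seventh sharp eleven: Ab C Eb Gb D
D♭9: Db F Ab Cb Eb
Common to both → Ab, Eb.

Ab, Eb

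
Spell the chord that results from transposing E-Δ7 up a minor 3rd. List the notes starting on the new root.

E up a minor 3rd → G. New chord: G minor-major seventh.
G — root
Bb — minor 3rd
D — perfect 5th
F# — major 7th

G – Bb – D – F#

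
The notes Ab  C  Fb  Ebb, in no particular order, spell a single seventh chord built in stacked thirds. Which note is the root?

Fb

Arranged so that each adjacent pair is a third by letter name: Fb – Ab – C – Ebb.
The bottom of that stack, Fb, is the root (this is Fb augmented seventh).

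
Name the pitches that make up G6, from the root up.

Root G, quality major sixth:
- root: G
- major 3rd: B
- perfect 5th: D
- major 6th: E

G, B, D, E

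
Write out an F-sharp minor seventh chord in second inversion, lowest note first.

C#, E, F#, A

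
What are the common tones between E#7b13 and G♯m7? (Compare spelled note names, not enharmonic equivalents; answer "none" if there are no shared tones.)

D#

E#7b13 = E#, G##, B#, D#, C#.
G♯m7 = G#, B, D#, F#.
Shared: D#.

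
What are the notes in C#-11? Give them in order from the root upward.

Root C#, quality minor eleventh:
C# — root
E — minor 3rd
G# — perfect 5th
B — minor 7th
D# — major 9th
F# — perfect 11th

C#, E, G#, B, D#, F#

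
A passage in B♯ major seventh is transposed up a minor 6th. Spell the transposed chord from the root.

B-sharp up a minor 6th → G-sharp. New chord: G-sharp major seventh.
root → G-sharp
3rd (major 3rd) → B-sharp
5th (perfect 5th) → D-sharp
7th (major 7th) → F-double-sharp

G-sharp, B-sharp, D-sharp, F-double-sharp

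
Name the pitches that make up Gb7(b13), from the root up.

Root Gb, quality dominant seventh flat thirteen:
root → Gb
3rd (major 3rd) → Bb
5th (perfect 5th) → Db
7th (minor 7th) → Fb
13th (minor 13th) → Ebb

Gb Bb Db Fb Ebb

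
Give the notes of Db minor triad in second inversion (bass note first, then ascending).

A-flat, D-flat, F-flat

Db minor triad = D-flat–F-flat–A-flat; second inversion → fifth (A-flat) lowest.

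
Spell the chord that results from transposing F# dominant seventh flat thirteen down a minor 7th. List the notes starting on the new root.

Transposed root: F# → G# (minor 7th down). So we spell G# dominant seventh flat thirteen:
- root: G#
- major 3rd: B#
- perfect 5th: D#
- minor 7th: F#
- minor 13th: E

G# B# D# F# E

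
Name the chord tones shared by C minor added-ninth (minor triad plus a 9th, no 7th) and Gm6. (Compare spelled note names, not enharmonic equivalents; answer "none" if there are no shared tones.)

C minor added-ninth: C Eb G D
Gm6: G Bb D E
Common to both → G, D.

G, D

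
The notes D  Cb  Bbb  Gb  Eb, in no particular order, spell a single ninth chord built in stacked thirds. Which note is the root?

Stacking in thirds gives Cb – Eb – Gb – Bbb – D, so Cb is the root — Cb dominant seventh sharp nine.

Cb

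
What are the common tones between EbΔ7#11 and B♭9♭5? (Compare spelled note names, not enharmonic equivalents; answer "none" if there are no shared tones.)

Bb, D

EbΔ7#11: Eb G Bb D A
B♭9♭5: Bb D Fb Ab C
Common to both → Bb, D.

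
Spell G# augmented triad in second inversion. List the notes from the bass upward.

D## G# B#

G# augmented triad = G#–B#–D##; second inversion → fifth (D##) lowest.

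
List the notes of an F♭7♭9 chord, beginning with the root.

F♭  A♭  C♭  E𝄫  G𝄫

F♭7♭9 is a dominant seventh flat nine built on F♭.
root → F♭
3rd (major 3rd) → A♭
5th (perfect 5th) → C♭
7th (minor 7th) → E𝄫
9th (minor 9th) → G𝄫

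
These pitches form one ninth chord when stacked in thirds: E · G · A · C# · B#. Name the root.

A

Stacking in thirds gives A – C# – E – G – B#, so A is the root — A dominant seventh sharp nine.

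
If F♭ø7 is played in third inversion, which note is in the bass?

F♭ø7 in root position is Fb–Abb–Cbb–Ebb.
Third inversion places the seventh in the bass, which is Ebb.

Ebb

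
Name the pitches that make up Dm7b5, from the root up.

D, F, Ab, C

Dm7b5: half-diminished seventh on D.
- root: D
- minor 3rd: F
- diminished 5th: Ab
- minor 7th: C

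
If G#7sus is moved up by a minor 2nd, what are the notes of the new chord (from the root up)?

A D E G

Transposed root: G# → A (minor 2nd up). So we spell A dominant seventh suspended fourth:
A — root
D — perfect 4th
E — perfect 5th
G — minor 7th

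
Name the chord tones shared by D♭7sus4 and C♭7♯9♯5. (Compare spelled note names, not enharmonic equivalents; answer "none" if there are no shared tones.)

D♭7sus4: D♭ G♭ A♭ C♭
C♭7♯9♯5: C♭ E♭ G B𝄫 D
Common to both → C♭.

C♭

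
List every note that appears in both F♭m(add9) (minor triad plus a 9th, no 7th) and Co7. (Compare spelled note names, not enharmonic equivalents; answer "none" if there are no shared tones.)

Gb

F♭m(add9): Fb Abb Cb Gb
Co7: C Eb Gb Bbb
Common to both → Gb.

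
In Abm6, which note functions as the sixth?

F

Root of Abm6 = Ab. The 6th is a major 6th: Ab up a major 6th → F.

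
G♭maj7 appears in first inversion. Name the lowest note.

G♭maj7 = Gb–Bb–Db–F. First inversion → third in the bass = Bb.

Bb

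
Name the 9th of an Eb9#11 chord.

F

Eb9#11 is built on Eb; its 9th is a major 9th above the root.
A second above E uses the letter F, and the major 9th above Eb is F.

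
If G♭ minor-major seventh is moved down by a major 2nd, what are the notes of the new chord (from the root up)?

F-flat, A-double-flat, C-flat, E-flat

A major 2nd down from G-flat is F-flat, so the new chord is F-flat minor-major seventh.
root → F-flat
3rd (minor 3rd) → A-double-flat
5th (perfect 5th) → C-flat
7th (major 7th) → E-flat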